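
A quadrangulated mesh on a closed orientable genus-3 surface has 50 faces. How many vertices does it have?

46

χ = 2 − 2·3 = -4, and every face is a square so 4F = 2E.
E = 4·50/2 = 100. Then V = -4 + E − F = -4 + 100 − 50 = 46.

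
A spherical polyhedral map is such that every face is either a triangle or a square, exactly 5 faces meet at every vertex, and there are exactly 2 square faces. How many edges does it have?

Let x be the number of triangles; then F = 2 + x.
Edge–face incidences: 2E = 4·2 + 3·x = 8 + 3x.
Every vertex has degree 5, so 5V = 2E.
Euler: V − E + F = 2 ⇒ (2E)/5 − E + (2 + x) = 2.
Multiply by 10: 2·(2E) − 5·(2E) + 10·(2 + x) = 20, i.e. 20 + 10x − 3·(8 + 3x) = 20.
Collecting terms: x − 4 = 20, so x = 24.
Then 2E = 8 + 3·24 = 80, so E = 40, V = 2E/5 = 16, F = 2 + 24 = 26.

40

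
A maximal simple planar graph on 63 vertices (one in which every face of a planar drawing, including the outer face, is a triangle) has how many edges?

In a plane triangulation 3F = 2E and V − E + F = 2, so E = 3V − 6 = 3·63 − 6 = 183.

183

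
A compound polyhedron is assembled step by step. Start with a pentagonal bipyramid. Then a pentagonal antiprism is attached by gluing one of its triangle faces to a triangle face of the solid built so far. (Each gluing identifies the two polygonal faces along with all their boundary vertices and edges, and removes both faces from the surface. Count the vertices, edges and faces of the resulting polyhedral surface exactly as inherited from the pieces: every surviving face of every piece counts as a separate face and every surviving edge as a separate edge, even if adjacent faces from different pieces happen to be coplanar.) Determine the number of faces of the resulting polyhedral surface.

20

A pentagonal bipyramid: V=7, E=15, F=10.
Attach a pentagonal antiprism (V=10, E=20, F=12) along a 3-gon: merge 3 vertices and 3 edges, delete both glued faces → V=14, E=32, F=20.
Check: V − E + F = 14 − 32 + 20 = 2.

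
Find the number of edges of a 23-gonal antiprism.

An antiprism on an n-gon has two n-gon caps and 2n triangles: V = 2·23 = 46, E = 4·23 = 92, F = 2·23 + 2 = 48.

92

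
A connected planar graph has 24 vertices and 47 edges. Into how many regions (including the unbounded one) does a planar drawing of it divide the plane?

25

Euler's formula for a connected plane graph: V − E + F = 2, so F = 2 − 24 + 47 = 25.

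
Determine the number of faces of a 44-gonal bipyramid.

88

A bipyramid over an n-gon has 2n triangular faces and n + 2 vertices: V = 44 + 2 = 46, E = 3·44 = 132, F = 2·44 = 88.
Check: V − E + F = 46 − 132 + 88 = 2.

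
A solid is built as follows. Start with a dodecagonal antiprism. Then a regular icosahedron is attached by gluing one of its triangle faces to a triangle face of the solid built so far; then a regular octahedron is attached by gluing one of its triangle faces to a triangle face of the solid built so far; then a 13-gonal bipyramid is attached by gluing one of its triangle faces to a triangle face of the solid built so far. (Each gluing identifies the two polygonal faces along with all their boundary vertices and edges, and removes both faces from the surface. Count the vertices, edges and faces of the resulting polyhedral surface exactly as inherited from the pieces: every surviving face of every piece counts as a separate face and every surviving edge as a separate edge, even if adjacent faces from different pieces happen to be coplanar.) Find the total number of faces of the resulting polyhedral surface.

74

A dodecagonal antiprism: V=24, E=48, F=26.
Attach a regular icosahedron (V=12, E=30, F=20) along a 3-gon: merge 3 vertices and 3 edges, delete both glued faces → V=33, E=75, F=44.
Attach a regular octahedron (V=6, E=12, F=8) along a 3-gon: merge 3 vertices and 3 edges, delete both glued faces → V=36, E=84, F=50.
Attach a 13-gonal bipyramid (V=15, E=39, F=26) along a 3-gon: merge 3 vertices and 3 edges, delete both glued faces → V=48, E=120, F=74.
Check: V − E + F = 48 − 120 + 74 = 2.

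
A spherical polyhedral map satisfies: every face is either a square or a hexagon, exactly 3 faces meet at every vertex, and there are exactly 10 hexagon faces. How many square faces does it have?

6

Let x be the number of squares; then F = 10 + x.
Edge–face incidences: 2E = 6·10 + 4·x = 60 + 4x.
Every vertex has degree 3, so 3V = 2E.
Euler: V − E + F = 2 ⇒ (2E)/3 − E + (10 + x) = 2.
Multiply by 6: 2·(2E) − 3·(2E) + 6·(10 + x) = 12, i.e. 60 + 6x − (60 + 4x) = 12.
Collecting terms: 2x = 12, so x = 6.
Then 2E = 60 + 4·6 = 84, so E = 42, V = 2E/3 = 28, F = 10 + 6 = 16.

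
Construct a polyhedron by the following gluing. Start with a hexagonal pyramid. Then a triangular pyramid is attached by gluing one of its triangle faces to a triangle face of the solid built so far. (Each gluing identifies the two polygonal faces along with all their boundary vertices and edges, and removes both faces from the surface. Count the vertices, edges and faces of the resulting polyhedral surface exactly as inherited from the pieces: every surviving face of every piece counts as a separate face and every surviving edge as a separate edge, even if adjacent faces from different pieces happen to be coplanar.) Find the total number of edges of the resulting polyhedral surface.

A hexagonal pyramid: V=7, E=12, F=7.
Attach a triangular pyramid (V=4, E=6, F=4) along a 3-gon: merge 3 vertices and 3 edges, delete both glued faces → V=8, E=15, F=9.
Check: V − E + F = 8 − 15 + 9 = 2.

15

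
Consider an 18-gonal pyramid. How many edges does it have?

36

A pyramid on an n-gon base has one n-gon and n triangles: V = 18 + 1 = 19, E = 2·18 = 36, F = 18 + 1 = 19.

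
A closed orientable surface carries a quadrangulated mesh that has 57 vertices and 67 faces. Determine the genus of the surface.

Every face is a square, so 2E = 4·67 = 268, giving E = 134.
χ = V − E + F = 57 − 134 + 67 = -10.
For a closed orientable surface χ = 2 − 2g, so g = (2 − (-10))/2 = 6.

6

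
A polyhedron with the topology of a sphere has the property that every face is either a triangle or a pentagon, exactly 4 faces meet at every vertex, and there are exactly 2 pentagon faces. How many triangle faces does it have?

10

Let x be the number of triangles; then F = 2 + x.
Edge–face incidences: 2E = 5·2 + 3·x = 10 + 3x.
Every vertex has degree 4, so 4V = 2E.
Euler: V − E + F = 2 ⇒ (2E)/4 − E + (2 + x) = 2.
Multiply by 8: 2·(2E) − 4·(2E) + 8·(2 + x) = 16, i.e. 16 + 8x − 2·(10 + 3x) = 16.
Collecting terms: 2x − 4 = 16, so 2x = 20, so x = 10.
Then 2E = 10 + 3·10 = 40, so E = 20, V = 2E/4 = 10, F = 2 + 10 = 12.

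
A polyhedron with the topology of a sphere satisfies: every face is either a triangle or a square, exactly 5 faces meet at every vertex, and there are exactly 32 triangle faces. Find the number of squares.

Let x be the number of squares; then F = 32 + x.
Edge–face incidences: 2E = 3·32 + 4·x = 96 + 4x.
Every vertex has degree 5, so 5V = 2E.
Euler: V − E + F = 2 ⇒ (2E)/5 − E + (32 + x) = 2.
Multiply by 10: 2·(2E) − 5·(2E) + 10·(32 + x) = 20, i.e. 320 + 10x − 3·(96 + 4x) = 20.
Collecting terms: −2x + 32 = 20, so −2x = −12, so x = 6.
Then 2E = 96 + 4·6 = 120, so E = 60, V = 2E/5 = 24, F = 32 + 6 = 38.

6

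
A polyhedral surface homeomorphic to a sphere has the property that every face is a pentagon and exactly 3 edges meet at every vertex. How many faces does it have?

12

Each face has 5 edges and each edge borders two faces, so 2E = 5F.
Each vertex has degree 3, so 3V = 2E and hence V = 5F/3.
Euler: V − E + F = 2 ⇒ (5F/3) − (5F/2) + F = 2.
Multiply by 6: (10 − 15 + 6)F = 12, i.e. 1F = 12.
So F = 12, E = 5·12/2 = 30, V = 5·12/3 = 20.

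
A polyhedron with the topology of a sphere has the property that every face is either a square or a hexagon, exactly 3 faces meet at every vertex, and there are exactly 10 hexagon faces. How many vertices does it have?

Let x be the number of squares; then F = 10 + x.
Edge–face incidences: 2E = 6·10 + 4·x = 60 + 4x.
Every vertex has degree 3, so 3V = 2E.
Euler: V − E + F = 2 ⇒ (2E)/3 − E + (10 + x) = 2.
Multiply by 6: 2·(2E) − 3·(2E) + 6·(10 + x) = 12, i.e. 60 + 6x − (60 + 4x) = 12.
Collecting terms: 2x = 12, so x = 6.
Then 2E = 60 + 4·6 = 84, so E = 42, V = 2E/3 = 28, F = 10 + 6 = 16.

28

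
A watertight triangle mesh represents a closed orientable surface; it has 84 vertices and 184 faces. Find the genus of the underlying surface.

Every face is a triangle, so 2E = 3·184 = 552, giving E = 276.
χ = V − E + F = 84 − 276 + 184 = -8.
For a closed orientable surface χ = 2 − 2g, so g = (2 − (-8))/2 = 5.

5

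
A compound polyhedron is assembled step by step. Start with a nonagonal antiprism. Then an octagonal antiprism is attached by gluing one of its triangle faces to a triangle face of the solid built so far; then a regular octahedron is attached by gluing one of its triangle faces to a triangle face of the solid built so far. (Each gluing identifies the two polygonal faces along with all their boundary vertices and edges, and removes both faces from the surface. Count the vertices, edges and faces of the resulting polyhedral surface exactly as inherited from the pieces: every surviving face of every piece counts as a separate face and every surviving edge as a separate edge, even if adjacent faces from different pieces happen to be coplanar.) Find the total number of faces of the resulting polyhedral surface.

A nonagonal antiprism: V=18, E=36, F=20.
Attach an octagonal antiprism (V=16, E=32, F=18) along a 3-gon: merge 3 vertices and 3 edges, delete both glued faces → V=31, E=65, F=36.
Attach a regular octahedron (V=6, E=12, F=8) along a 3-gon: merge 3 vertices and 3 edges, delete both glued faces → V=34, E=74, F=42.
Check: V − E + F = 34 − 74 + 42 = 2.

42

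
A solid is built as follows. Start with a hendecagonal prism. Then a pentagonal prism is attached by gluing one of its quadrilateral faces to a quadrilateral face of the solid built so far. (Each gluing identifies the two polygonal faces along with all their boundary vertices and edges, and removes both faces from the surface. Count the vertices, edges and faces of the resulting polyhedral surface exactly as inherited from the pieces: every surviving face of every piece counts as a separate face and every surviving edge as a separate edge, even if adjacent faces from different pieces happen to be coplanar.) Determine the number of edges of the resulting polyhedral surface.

44

A hendecagonal prism: V=22, E=33, F=13.
Attach a pentagonal prism (V=10, E=15, F=7) along a 4-gon: merge 4 vertices and 4 edges, delete both glued faces → V=28, E=44, F=18.
Check: V − E + F = 28 − 44 + 18 = 2.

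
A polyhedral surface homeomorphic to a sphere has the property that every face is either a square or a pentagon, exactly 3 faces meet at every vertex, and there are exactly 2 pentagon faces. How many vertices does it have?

Let x be the number of squares; then F = 2 + x.
Edge–face incidences: 2E = 5·2 + 4·x = 10 + 4x.
Every vertex has degree 3, so 3V = 2E.
Euler: V − E + F = 2 ⇒ (2E)/3 − E + (2 + x) = 2.
Multiply by 6: 2·(2E) − 3·(2E) + 6·(2 + x) = 12, i.e. 12 + 6x − (10 + 4x) = 12.
Collecting terms: 2x + 2 = 12, so 2x = 10, so x = 5.
Then 2E = 10 + 4·5 = 30, so E = 15, V = 2E/3 = 10, F = 2 + 5 = 7.

10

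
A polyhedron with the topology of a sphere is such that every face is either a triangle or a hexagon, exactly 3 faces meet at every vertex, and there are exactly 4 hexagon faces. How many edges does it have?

Let x be the number of triangles; then F = 4 + x.
Edge–face incidences: 2E = 6·4 + 3·x = 24 + 3x.
Every vertex has degree 3, so 3V = 2E.
Euler: V − E + F = 2 ⇒ (2E)/3 − E + (4 + x) = 2.
Multiply by 6: 2·(2E) − 3·(2E) + 6·(4 + x) = 12, i.e. 24 + 6x − (24 + 3x) = 12.
Collecting terms: 3x = 12, so x = 4.
Then 2E = 24 + 3·4 = 36, so E = 18, V = 2E/3 = 12, F = 4 + 4 = 8.

18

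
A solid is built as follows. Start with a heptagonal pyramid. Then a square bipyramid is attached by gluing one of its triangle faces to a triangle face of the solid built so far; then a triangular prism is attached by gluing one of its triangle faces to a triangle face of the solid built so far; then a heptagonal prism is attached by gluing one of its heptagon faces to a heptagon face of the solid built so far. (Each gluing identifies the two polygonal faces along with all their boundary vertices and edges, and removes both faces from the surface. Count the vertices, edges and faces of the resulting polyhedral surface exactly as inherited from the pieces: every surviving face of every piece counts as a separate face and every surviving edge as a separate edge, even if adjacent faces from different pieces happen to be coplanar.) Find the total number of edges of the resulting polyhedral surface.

43

A heptagonal pyramid: V=8, E=14, F=8.
Attach a square bipyramid (V=6, E=12, F=8) along a 3-gon: merge 3 vertices and 3 edges, delete both glued faces → V=11, E=23, F=14.
Attach a triangular prism (V=6, E=9, F=5) along a 3-gon: merge 3 vertices and 3 edges, delete both glued faces → V=14, E=29, F=17.
Attach a heptagonal prism (V=14, E=21, F=9) along a 7-gon: merge 7 vertices and 7 edges, delete both glued faces → V=21, E=43, F=24.
Check: V − E + F = 21 − 43 + 24 = 2.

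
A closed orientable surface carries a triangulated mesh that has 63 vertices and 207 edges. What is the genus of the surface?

Every face is a triangle and each edge borders two faces, so 3F = 2·207, giving F = 138.
χ = V − E + F = 63 − 207 + 138 = -6.
For a closed orientable surface χ = 2 − 2g, so g = (2 − (-6))/2 = 4.

4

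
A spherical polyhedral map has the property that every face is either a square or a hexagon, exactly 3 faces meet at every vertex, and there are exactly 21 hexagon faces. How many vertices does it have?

50

Let x be the number of squares; then F = 21 + x.
Edge–face incidences: 2E = 6·21 + 4·x = 126 + 4x.
Every vertex has degree 3, so 3V = 2E.
Euler: V − E + F = 2 ⇒ (2E)/3 − E + (21 + x) = 2.
Multiply by 6: 2·(2E) − 3·(2E) + 6·(21 + x) = 12, i.e. 126 + 6x − (126 + 4x) = 12.
Collecting terms: 2x = 12, so x = 6.
Then 2E = 126 + 4·6 = 150, so E = 75, V = 2E/3 = 50, F = 21 + 6 = 27.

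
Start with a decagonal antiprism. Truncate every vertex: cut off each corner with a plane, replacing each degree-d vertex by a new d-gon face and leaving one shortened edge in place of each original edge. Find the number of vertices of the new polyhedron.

The base solid has V = 20, E = 40, F = 22.
Truncation replaces each original edge-end by a new vertex, so V′ = 2E = 80.
Each original edge survives, and each old vertex of degree d contributes d new edges; summing degrees gives Σd = 2E, so E′ = E + 2E = 3E = 120.
Each original face survives and each original vertex becomes one new face: F′ = F + V = 42.

80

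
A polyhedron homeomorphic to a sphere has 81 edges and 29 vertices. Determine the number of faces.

Here V − E + F = 2.
F = 2 − V + E = 2 − 29 + 81 = 54.

54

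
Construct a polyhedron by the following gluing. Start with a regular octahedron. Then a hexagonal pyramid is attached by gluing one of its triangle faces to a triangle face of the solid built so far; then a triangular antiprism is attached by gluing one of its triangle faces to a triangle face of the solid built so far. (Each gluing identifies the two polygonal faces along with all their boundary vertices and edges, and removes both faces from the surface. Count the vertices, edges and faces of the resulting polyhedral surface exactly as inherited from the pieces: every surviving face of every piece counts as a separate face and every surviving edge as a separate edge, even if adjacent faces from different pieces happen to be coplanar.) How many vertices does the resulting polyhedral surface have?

13

A regular octahedron: V=6, E=12, F=8.
Attach a hexagonal pyramid (V=7, E=12, F=7) along a 3-gon: merge 3 vertices and 3 edges, delete both glued faces → V=10, E=21, F=13.
Attach a triangular antiprism (V=6, E=12, F=8) along a 3-gon: merge 3 vertices and 3 edges, delete both glued faces → V=13, E=30, F=19.
Check: V − E + F = 13 − 30 + 19 = 2.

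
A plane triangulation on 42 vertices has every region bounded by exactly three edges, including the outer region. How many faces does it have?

80

In a plane triangulation 3F = 2E and V − E + F = 2, so F = 2V − 4 = 2·42 − 4 = 80.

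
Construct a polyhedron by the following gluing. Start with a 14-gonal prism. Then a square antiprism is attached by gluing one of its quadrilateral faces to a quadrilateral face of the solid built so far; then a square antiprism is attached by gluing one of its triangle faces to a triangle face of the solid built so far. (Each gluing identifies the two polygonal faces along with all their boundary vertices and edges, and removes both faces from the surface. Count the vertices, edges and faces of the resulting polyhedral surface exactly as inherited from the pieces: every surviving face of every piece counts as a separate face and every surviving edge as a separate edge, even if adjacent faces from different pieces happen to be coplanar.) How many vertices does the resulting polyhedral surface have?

A 14-gonal prism: V=28, E=42, F=16.
Attach a square antiprism (V=8, E=16, F=10) along a 4-gon: merge 4 vertices and 4 edges, delete both glued faces → V=32, E=54, F=24.
Attach a square antiprism (V=8, E=16, F=10) along a 3-gon: merge 3 vertices and 3 edges, delete both glued faces → V=37, E=67, F=32.
Check: V − E + F = 37 − 67 + 32 = 2.

37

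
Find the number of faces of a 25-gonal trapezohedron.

50

The n-trapezohedron (dual of the n-antiprism) has V = 2·25 + 2 = 52, E = 4·25 = 100, F = 2·25 = 50.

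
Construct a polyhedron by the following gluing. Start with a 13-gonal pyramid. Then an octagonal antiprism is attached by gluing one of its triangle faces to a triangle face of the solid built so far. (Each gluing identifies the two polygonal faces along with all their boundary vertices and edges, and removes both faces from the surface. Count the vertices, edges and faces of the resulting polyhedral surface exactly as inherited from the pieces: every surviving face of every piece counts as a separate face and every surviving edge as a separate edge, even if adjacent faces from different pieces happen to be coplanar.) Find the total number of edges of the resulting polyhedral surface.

55

A 13-gonal pyramid: V=14, E=26, F=14.
Attach an octagonal antiprism (V=16, E=32, F=18) along a 3-gon: merge 3 vertices and 3 edges, delete both glued faces → V=27, E=55, F=30.
Check: V − E + F = 27 − 55 + 30 = 2.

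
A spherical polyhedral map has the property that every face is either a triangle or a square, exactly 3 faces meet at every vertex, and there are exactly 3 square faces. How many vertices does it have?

6

Let x be the number of triangles; then F = 3 + x.
Edge–face incidences: 2E = 4·3 + 3·x = 12 + 3x.
Every vertex has degree 3, so 3V = 2E.
Euler: V − E + F = 2 ⇒ (2E)/3 − E + (3 + x) = 2.
Multiply by 6: 2·(2E) − 3·(2E) + 6·(3 + x) = 12, i.e. 18 + 6x − (12 + 3x) = 12.
Collecting terms: 3x + 6 = 12, so 3x = 6, so x = 2.
Then 2E = 12 + 3·2 = 18, so E = 9, V = 2E/3 = 6, F = 3 + 2 = 5.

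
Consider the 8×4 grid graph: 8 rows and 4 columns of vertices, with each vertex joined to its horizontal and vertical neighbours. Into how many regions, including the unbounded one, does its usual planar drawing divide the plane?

22

The grid has V = 8·4 = 32 vertices and E = 8·3 + 4·7 = 52 edges.
F = 2 − V + E = 2 − 32 + 52 = 22.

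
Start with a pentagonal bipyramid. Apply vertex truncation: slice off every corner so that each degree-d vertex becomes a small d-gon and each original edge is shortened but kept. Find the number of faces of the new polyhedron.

17

The base solid has V = 7, E = 15, F = 10.
Truncation replaces each original edge-end by a new vertex, so V′ = 2E = 30.
Each original edge survives, and each old vertex of degree d contributes d new edges; summing degrees gives Σd = 2E, so E′ = E + 2E = 3E = 45.
Each original face survives and each original vertex becomes one new face: F′ = F + V = 17.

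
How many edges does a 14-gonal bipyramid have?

42

A bipyramid over an n-gon has 2n triangular faces and n + 2 vertices: V = 14 + 2 = 16, E = 3·14 = 42, F = 2·14 = 28.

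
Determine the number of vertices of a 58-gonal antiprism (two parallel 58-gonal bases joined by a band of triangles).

An antiprism on an n-gon has two n-gon caps and 2n triangles: V = 2·58 = 116, E = 4·58 = 232, F = 2·58 + 2 = 118.

116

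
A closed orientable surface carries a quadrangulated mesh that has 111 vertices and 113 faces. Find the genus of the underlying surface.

2

Every face is a square, so 2E = 4·113 = 452, giving E = 226.
χ = V − E + F = 111 − 226 + 113 = -2.
For a closed orientable surface χ = 2 − 2g, so g = (2 − (-2))/2 = 2.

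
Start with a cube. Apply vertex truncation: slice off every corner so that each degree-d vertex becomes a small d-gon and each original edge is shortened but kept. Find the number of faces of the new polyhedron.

The base solid has V = 8, E = 12, F = 6.
Truncation replaces each original edge-end by a new vertex, so V′ = 2E = 24.
Each original edge survives, and each old vertex of degree d contributes d new edges; summing degrees gives Σd = 2E, so E′ = E + 2E = 3E = 36.
Each original face survives and each original vertex becomes one new face: F′ = F + V = 14.

14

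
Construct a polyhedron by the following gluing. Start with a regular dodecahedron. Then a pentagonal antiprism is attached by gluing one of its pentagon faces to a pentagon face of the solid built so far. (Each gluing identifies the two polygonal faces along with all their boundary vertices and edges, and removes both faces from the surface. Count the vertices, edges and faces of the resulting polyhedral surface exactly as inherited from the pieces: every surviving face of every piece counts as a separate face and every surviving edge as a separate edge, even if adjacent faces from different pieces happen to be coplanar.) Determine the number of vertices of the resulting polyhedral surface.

25

A regular dodecahedron: V=20, E=30, F=12.
Attach a pentagonal antiprism (V=10, E=20, F=12) along a 5-gon: merge 5 vertices and 5 edges, delete both glued faces → V=25, E=45, F=22.
Check: V − E + F = 25 − 45 + 22 = 2.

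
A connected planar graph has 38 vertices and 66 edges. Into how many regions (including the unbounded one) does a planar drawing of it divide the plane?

Euler's formula for a connected plane graph: V − E + F = 2, so F = 2 − 38 + 66 = 30.

30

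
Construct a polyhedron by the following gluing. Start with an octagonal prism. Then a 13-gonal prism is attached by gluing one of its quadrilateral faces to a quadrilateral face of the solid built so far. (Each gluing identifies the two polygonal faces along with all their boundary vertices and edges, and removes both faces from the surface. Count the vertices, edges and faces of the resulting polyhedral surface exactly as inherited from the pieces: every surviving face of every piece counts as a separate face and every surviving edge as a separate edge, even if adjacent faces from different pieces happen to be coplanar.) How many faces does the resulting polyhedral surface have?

An octagonal prism: V=16, E=24, F=10.
Attach a 13-gonal prism (V=26, E=39, F=15) along a 4-gon: merge 4 vertices and 4 edges, delete both glued faces → V=38, E=59, F=23.
Check: V − E + F = 38 − 59 + 23 = 2.

23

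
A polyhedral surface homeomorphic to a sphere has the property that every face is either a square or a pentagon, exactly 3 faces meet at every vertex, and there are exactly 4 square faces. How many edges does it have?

18

Let x be the number of pentagons; then F = 4 + x.
Edge–face incidences: 2E = 4·4 + 5·x = 16 + 5x.
Every vertex has degree 3, so 3V = 2E.
Euler: V − E + F = 2 ⇒ (2E)/3 − E + (4 + x) = 2.
Multiply by 6: 2·(2E) − 3·(2E) + 6·(4 + x) = 12, i.e. 24 + 6x − (16 + 5x) = 12.
Collecting terms: x + 8 = 12, so x = 4.
Then 2E = 16 + 5·4 = 36, so E = 18, V = 2E/3 = 12, F = 4 + 4 = 8.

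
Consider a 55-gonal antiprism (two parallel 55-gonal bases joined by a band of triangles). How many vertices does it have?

An antiprism on an n-gon has two n-gon caps and 2n triangles: V = 2·55 = 110, E = 4·55 = 220, F = 2·55 + 2 = 112.

110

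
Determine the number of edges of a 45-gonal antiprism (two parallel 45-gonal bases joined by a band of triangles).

180

An antiprism on an n-gon has two n-gon caps and 2n triangles: V = 2·45 = 90, E = 4·45 = 180, F = 2·45 + 2 = 92.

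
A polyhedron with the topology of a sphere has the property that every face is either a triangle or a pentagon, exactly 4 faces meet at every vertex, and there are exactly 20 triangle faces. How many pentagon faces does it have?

12

Let x be the number of pentagons; then F = 20 + x.
Edge–face incidences: 2E = 3·20 + 5·x = 60 + 5x.
Every vertex has degree 4, so 4V = 2E.
Euler: V − E + F = 2 ⇒ (2E)/4 − E + (20 + x) = 2.
Multiply by 8: 2·(2E) − 4·(2E) + 8·(20 + x) = 16, i.e. 160 + 8x − 2·(60 + 5x) = 16.
Collecting terms: −2x + 40 = 16, so −2x = −24, so x = 12.
Then 2E = 60 + 5·12 = 120, so E = 60, V = 2E/4 = 30, F = 20 + 12 = 32.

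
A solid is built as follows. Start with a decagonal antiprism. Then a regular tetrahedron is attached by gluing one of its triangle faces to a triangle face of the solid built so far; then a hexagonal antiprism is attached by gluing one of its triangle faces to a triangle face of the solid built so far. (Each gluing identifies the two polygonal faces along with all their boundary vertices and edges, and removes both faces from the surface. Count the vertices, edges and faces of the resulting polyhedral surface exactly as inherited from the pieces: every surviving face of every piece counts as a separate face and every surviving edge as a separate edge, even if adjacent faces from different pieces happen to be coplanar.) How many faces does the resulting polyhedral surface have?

A decagonal antiprism: V=20, E=40, F=22.
Attach a regular tetrahedron (V=4, E=6, F=4) along a 3-gon: merge 3 vertices and 3 edges, delete both glued faces → V=21, E=43, F=24.
Attach a hexagonal antiprism (V=12, E=24, F=14) along a 3-gon: merge 3 vertices and 3 edges, delete both glued faces → V=30, E=64, F=36.
Check: V − E + F = 30 − 64 + 36 = 2.

36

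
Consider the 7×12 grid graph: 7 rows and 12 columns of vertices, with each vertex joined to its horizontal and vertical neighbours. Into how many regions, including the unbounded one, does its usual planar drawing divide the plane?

The grid has V = 7·12 = 84 vertices and E = 7·11 + 12·6 = 149 edges.
F = 2 − V + E = 2 − 84 + 149 = 67.

67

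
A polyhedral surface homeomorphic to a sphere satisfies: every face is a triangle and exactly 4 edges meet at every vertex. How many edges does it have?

Each face has 3 edges and each edge borders two faces, so 2E = 3F.
Each vertex has degree 4, so 4V = 2E and hence V = 3F/4.
Euler: V − E + F = 2 ⇒ (3F/4) − (3F/2) + F = 2.
Multiply by 8: (6 − 12 + 8)F = 16, i.e. 2F = 16.
So F = 8, E = 3·8/2 = 12, V = 3·8/4 = 6.

12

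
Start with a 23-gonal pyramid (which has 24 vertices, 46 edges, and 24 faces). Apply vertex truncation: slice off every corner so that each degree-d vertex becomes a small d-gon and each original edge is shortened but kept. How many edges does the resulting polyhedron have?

Truncation replaces each original edge-end by a new vertex, so V′ = 2E = 92.
Each original edge survives, and each old vertex of degree d contributes d new edges; summing degrees gives Σd = 2E, so E′ = E + 2E = 3E = 138.
Each original face survives and each original vertex becomes one new face: F′ = F + V = 48.

138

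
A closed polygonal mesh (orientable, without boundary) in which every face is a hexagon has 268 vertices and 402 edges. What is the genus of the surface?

Every face is a hexagon and each edge borders two faces, so 6F = 2·402, giving F = 134.
χ = V − E + F = 268 − 402 + 134 = 0.
For a closed orientable surface χ = 2 − 2g, so g = (2 − (0))/2 = 1.

1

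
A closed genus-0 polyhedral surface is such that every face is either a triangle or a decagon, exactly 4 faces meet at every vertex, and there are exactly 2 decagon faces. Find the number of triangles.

20

Let x be the number of triangles; then F = 2 + x.
Edge–face incidences: 2E = 10·2 + 3·x = 20 + 3x.
Every vertex has degree 4, so 4V = 2E.
Euler: V − E + F = 2 ⇒ (2E)/4 − E + (2 + x) = 2.
Multiply by 8: 2·(2E) − 4·(2E) + 8·(2 + x) = 16, i.e. 16 + 8x − 2·(20 + 3x) = 16.
Collecting terms: 2x − 24 = 16, so 2x = 40, so x = 20.
Then 2E = 20 + 3·20 = 80, so E = 40, V = 2E/4 = 20, F = 2 + 20 = 22.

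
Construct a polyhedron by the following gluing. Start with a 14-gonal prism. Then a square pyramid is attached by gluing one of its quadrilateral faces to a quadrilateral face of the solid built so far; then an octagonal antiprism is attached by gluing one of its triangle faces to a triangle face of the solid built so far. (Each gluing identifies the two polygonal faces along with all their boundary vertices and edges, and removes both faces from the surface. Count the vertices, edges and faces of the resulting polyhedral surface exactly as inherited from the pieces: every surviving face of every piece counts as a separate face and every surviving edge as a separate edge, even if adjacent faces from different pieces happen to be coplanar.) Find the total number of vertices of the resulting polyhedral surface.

42

A 14-gonal prism: V=28, E=42, F=16.
Attach a square pyramid (V=5, E=8, F=5) along a 4-gon: merge 4 vertices and 4 edges, delete both glued faces → V=29, E=46, F=19.
Attach an octagonal antiprism (V=16, E=32, F=18) along a 3-gon: merge 3 vertices and 3 edges, delete both glued faces → V=42, E=75, F=35.
Check: V − E + F = 42 − 75 + 35 = 2.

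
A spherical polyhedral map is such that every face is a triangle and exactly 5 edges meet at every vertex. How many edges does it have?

Each face has 3 edges and each edge borders two faces, so 2E = 3F.
Each vertex has degree 5, so 5V = 2E and hence V = 3F/5.
Euler: V − E + F = 2 ⇒ (3F/5) − (3F/2) + F = 2.
Multiply by 10: (6 − 15 + 10)F = 20, i.e. 1F = 20.
So F = 20, E = 3·20/2 = 30, V = 3·20/5 = 12.

30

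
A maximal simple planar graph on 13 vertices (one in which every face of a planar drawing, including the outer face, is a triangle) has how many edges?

In a plane triangulation 3F = 2E and V − E + F = 2, so E = 3V − 6 = 3·13 − 6 = 33.

33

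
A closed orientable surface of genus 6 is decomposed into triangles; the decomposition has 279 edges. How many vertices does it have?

83

χ = 2 − 2·6 = -10, and every face is a triangle so 3F = 2E.
F = 2E/3 = 186. Then V = -10 + E − F = -10 + 279 − 186 = 83.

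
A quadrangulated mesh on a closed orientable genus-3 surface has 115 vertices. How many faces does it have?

χ = 2 − 2·3 = -4, and every face is a square so 4F = 2E.
V − E + F = -4 with E = 4F/2 gives 115 − (4/2 − 1)·F = -4, so F = 119 and E = 238.

119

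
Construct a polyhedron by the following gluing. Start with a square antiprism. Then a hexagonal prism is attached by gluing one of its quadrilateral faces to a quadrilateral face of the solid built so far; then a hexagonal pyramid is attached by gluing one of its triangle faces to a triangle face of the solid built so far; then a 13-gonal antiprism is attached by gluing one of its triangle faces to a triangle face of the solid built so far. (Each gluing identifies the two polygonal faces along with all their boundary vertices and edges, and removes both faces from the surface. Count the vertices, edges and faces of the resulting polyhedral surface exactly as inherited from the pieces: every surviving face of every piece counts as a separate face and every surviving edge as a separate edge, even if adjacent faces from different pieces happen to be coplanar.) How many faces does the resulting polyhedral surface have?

A square antiprism: V=8, E=16, F=10.
Attach a hexagonal prism (V=12, E=18, F=8) along a 4-gon: merge 4 vertices and 4 edges, delete both glued faces → V=16, E=30, F=16.
Attach a hexagonal pyramid (V=7, E=12, F=7) along a 3-gon: merge 3 vertices and 3 edges, delete both glued faces → V=20, E=39, F=21.
Attach a 13-gonal antiprism (V=26, E=52, F=28) along a 3-gon: merge 3 vertices and 3 edges, delete both glued faces → V=43, E=88, F=47.
Check: V − E + F = 43 − 88 + 47 = 2.

47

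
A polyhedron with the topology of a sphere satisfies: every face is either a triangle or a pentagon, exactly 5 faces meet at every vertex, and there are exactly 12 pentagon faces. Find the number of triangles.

80

Let x be the number of triangles; then F = 12 + x.
Edge–face incidences: 2E = 5·12 + 3·x = 60 + 3x.
Every vertex has degree 5, so 5V = 2E.
Euler: V − E + F = 2 ⇒ (2E)/5 − E + (12 + x) = 2.
Multiply by 10: 2·(2E) − 5·(2E) + 10·(12 + x) = 20, i.e. 120 + 10x − 3·(60 + 3x) = 20.
Collecting terms: x − 60 = 20, so x = 80.
Then 2E = 60 + 3·80 = 300, so E = 150, V = 2E/5 = 60, F = 12 + 80 = 92.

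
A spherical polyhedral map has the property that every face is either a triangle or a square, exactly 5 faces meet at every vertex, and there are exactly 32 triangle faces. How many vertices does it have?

24

Let x be the number of squares; then F = 32 + x.
Edge–face incidences: 2E = 3·32 + 4·x = 96 + 4x.
Every vertex has degree 5, so 5V = 2E.
Euler: V − E + F = 2 ⇒ (2E)/5 − E + (32 + x) = 2.
Multiply by 10: 2·(2E) − 5·(2E) + 10·(32 + x) = 20, i.e. 320 + 10x − 3·(96 + 4x) = 20.
Collecting terms: −2x + 32 = 20, so −2x = −12, so x = 6.
Then 2E = 96 + 4·6 = 120, so E = 60, V = 2E/5 = 24, F = 32 + 6 = 38.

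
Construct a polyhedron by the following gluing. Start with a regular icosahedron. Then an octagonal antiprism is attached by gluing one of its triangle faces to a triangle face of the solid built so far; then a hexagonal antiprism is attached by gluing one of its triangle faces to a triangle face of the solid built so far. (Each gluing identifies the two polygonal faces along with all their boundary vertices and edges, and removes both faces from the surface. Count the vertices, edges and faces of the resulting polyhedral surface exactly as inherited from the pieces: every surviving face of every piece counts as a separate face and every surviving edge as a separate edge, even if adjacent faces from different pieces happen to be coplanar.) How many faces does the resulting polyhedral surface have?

48

A regular icosahedron: V=12, E=30, F=20.
Attach an octagonal antiprism (V=16, E=32, F=18) along a 3-gon: merge 3 vertices and 3 edges, delete both glued faces → V=25, E=59, F=36.
Attach a hexagonal antiprism (V=12, E=24, F=14) along a 3-gon: merge 3 vertices and 3 edges, delete both glued faces → V=34, E=80, F=48.
Check: V − E + F = 34 − 80 + 48 = 2.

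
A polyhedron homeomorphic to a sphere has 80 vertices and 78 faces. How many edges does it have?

Here V − E + F = 2.
E = V + F − (2) = 80 + 78 − (2) = 156.

156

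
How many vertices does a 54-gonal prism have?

108

A prism on an n-gon has two n-gon bases and n rectangular sides: V = 2·54 = 108, E = 3·54 = 162, F = 54 + 2 = 56.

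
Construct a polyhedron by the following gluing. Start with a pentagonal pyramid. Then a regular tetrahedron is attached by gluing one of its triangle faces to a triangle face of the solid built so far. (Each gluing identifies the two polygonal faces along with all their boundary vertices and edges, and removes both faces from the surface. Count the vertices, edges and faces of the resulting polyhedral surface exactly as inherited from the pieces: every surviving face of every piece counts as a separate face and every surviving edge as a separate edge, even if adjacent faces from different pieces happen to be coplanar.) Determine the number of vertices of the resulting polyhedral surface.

7

A pentagonal pyramid: V=6, E=10, F=6.
Attach a regular tetrahedron (V=4, E=6, F=4) along a 3-gon: merge 3 vertices and 3 edges, delete both glued faces → V=7, E=13, F=8.
Check: V − E + F = 7 − 13 + 8 = 2.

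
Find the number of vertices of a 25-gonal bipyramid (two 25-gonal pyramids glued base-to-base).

A bipyramid over an n-gon has 2n triangular faces and n + 2 vertices: V = 25 + 2 = 27, E = 3·25 = 75, F = 2·25 = 50.

27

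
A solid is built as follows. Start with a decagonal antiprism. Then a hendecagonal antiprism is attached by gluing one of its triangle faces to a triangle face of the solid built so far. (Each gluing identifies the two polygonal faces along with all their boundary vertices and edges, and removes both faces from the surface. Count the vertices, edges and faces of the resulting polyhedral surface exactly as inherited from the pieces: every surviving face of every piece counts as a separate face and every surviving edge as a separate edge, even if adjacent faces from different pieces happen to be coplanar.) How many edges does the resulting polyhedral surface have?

A decagonal antiprism: V=20, E=40, F=22.
Attach a hendecagonal antiprism (V=22, E=44, F=24) along a 3-gon: merge 3 vertices and 3 edges, delete both glued faces → V=39, E=81, F=44.
Check: V − E + F = 39 − 81 + 44 = 2.

81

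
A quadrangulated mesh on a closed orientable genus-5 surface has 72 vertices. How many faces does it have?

80

χ = 2 − 2·5 = -8, and every face is a square so 4F = 2E.
V − E + F = -8 with E = 4F/2 gives 72 − (4/2 − 1)·F = -8, so F = 80 and E = 160.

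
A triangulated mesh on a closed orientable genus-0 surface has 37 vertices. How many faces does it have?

70

χ = 2 − 2·0 = 2, and every face is a triangle so 3F = 2E.
V − E + F = 2 with E = 3F/2 gives 37 − (3/2 − 1)·F = 2, so F = 70 and E = 105.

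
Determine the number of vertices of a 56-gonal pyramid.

A pyramid on an n-gon base has one n-gon and n triangles: V = 56 + 1 = 57, E = 2·56 = 112, F = 56 + 1 = 57.

57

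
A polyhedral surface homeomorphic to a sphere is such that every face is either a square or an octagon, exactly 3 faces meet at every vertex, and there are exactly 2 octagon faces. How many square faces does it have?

Let x be the number of squares; then F = 2 + x.
Edge–face incidences: 2E = 8·2 + 4·x = 16 + 4x.
Every vertex has degree 3, so 3V = 2E.
Euler: V − E + F = 2 ⇒ (2E)/3 − E + (2 + x) = 2.
Multiply by 6: 2·(2E) − 3·(2E) + 6·(2 + x) = 12, i.e. 12 + 6x − (16 + 4x) = 12.
Collecting terms: 2x − 4 = 12, so 2x = 16, so x = 8.
Then 2E = 16 + 4·8 = 48, so E = 24, V = 2E/3 = 16, F = 2 + 8 = 10.

8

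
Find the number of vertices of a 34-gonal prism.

A prism on an n-gon has two n-gon bases and n rectangular sides: V = 2·34 = 68, E = 3·34 = 102, F = 34 + 2 = 36.

68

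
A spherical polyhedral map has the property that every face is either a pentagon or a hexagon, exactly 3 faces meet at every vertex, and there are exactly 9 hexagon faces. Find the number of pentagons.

12

Let x be the number of pentagons; then F = 9 + x.
Edge–face incidences: 2E = 6·9 + 5·x = 54 + 5x.
Every vertex has degree 3, so 3V = 2E.
Euler: V − E + F = 2 ⇒ (2E)/3 − E + (9 + x) = 2.
Multiply by 6: 2·(2E) − 3·(2E) + 6·(9 + x) = 12, i.e. 54 + 6x − (54 + 5x) = 12.
Collecting terms: x = 12.
Then 2E = 54 + 5·12 = 114, so E = 57, V = 2E/3 = 38, F = 9 + 12 = 21.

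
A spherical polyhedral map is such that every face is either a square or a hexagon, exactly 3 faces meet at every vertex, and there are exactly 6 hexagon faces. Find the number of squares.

Let x be the number of squares; then F = 6 + x.
Edge–face incidences: 2E = 6·6 + 4·x = 36 + 4x.
Every vertex has degree 3, so 3V = 2E.
Euler: V − E + F = 2 ⇒ (2E)/3 − E + (6 + x) = 2.
Multiply by 6: 2·(2E) − 3·(2E) + 6·(6 + x) = 12, i.e. 36 + 6x − (36 + 4x) = 12.
Collecting terms: 2x = 12, so x = 6.
Then 2E = 36 + 4·6 = 60, so E = 30, V = 2E/3 = 20, F = 6 + 6 = 12.

6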